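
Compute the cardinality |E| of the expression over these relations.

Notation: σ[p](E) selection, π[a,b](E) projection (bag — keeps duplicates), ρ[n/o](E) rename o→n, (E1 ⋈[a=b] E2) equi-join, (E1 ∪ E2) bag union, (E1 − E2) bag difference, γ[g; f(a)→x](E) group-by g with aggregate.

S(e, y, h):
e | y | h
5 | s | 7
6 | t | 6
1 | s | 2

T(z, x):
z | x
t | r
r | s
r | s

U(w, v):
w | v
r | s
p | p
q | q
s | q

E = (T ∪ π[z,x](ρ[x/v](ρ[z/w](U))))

Row counts bottom-up:
  T → 3
  U → 4
  ρ[z/w](U) → 4
  ρ[x/v](ρ[z/w](U)) → 4
  π[z,x](ρ[x/v](ρ[z/w](U))) → 4
  (T ∪ π[z,x](ρ[x/v](ρ[z/w](U)))) → 7

|E| = 7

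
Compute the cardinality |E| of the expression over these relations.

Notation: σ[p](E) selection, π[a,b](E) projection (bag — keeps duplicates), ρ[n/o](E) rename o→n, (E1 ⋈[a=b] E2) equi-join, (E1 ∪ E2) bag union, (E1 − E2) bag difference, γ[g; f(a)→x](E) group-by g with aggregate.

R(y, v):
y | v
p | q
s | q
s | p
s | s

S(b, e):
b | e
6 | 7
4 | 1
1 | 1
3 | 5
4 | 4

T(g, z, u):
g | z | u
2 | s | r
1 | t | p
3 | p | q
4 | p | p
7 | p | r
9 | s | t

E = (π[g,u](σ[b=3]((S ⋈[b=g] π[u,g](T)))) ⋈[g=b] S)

Subexpression sizes:
  S → 5
  T → 6
  π[u,g](T) → 6
  (S ⋈[b=g] π[u,g](T)) → 4
  σ[b=3]((S ⋈[b=g] π[u,g](T))) → 1
  π[g,u](σ[b=3]((S ⋈[b=g] π[u,g](T)))) → 1
  S → 5
  (π[g,u](σ[b=3]((S ⋈[b=g] π[u,g](T)))) ⋈[g=b] S) → 1

|E| = 1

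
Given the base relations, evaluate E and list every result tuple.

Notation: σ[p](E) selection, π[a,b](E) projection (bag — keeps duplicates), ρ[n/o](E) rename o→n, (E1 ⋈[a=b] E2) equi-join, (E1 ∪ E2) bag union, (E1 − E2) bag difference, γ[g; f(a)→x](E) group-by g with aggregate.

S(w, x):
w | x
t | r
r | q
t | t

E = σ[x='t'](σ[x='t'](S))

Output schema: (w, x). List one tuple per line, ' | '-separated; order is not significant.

Stepwise |·|:
  S → 3
  σ[x='t'](S) → 1
  σ[x='t'](σ[x='t'](S)) → 1

== RESULT ==
w | x
t | t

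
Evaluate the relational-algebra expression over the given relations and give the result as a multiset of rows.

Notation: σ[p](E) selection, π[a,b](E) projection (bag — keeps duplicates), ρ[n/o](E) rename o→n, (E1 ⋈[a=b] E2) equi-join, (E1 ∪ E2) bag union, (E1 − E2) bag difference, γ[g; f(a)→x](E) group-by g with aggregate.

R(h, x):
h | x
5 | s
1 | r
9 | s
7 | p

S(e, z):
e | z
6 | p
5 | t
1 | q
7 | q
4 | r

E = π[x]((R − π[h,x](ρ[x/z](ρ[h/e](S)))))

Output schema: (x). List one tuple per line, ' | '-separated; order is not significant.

Per-node cardinality:
  R → 4
  S → 5
  ρ[h/e](S) → 5
  ρ[x/z](ρ[h/e](S)) → 5
  π[h,x](ρ[x/z](ρ[h/e](S))) → 5
  (R − π[h,x](ρ[x/z](ρ[h/e](S)))) → 4
  π[x]((R − π[h,x](ρ[x/z](ρ[h/e](S))))) → 4

== RESULT ==
x
p
r
s
s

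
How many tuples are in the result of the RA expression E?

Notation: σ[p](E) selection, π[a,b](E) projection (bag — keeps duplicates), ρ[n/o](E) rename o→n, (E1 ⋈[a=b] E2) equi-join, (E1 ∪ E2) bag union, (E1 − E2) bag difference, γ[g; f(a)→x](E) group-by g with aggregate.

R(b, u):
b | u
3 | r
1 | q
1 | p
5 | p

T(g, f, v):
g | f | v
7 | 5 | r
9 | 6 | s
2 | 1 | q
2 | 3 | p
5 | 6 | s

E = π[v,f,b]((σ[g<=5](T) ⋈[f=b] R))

Per-node cardinality:
  T → 5
  σ[g<=5](T) → 3
  R → 4
  (σ[g<=5](T) ⋈[f=b] R) → 3
  π[v,f,b]((σ[g<=5](T) ⋈[f=b] R)) → 3

|E| = 3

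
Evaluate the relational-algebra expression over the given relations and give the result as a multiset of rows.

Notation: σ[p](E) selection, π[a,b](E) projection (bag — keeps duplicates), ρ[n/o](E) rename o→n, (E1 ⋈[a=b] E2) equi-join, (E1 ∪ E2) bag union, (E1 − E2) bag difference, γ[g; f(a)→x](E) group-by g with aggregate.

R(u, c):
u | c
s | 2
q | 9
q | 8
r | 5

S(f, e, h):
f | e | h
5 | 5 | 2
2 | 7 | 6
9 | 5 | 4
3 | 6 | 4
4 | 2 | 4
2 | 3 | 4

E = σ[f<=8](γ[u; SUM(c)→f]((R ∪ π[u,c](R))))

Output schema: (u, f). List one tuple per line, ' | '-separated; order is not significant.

Subexpression sizes:
  R → 4
  R → 4
  π[u,c](R) → 4
  (R ∪ π[u,c](R)) → 8
  γ[u; SUM(c)→f]((R ∪ π[u,c](R))) → 3
  σ[f<=8](γ[u; SUM(c)→f]((R ∪ π[u,c](R)))) → 1

== RESULT ==
u | f
s | 4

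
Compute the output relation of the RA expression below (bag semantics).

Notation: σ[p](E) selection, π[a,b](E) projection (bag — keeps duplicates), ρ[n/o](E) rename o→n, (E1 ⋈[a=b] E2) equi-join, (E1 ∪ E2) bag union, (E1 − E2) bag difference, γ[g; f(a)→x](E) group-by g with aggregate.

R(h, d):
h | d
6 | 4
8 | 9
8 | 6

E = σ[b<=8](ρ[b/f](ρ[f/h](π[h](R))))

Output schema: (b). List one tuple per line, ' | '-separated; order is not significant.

Stepwise |·|:
  R → 3
  π[h](R) → 3
  ρ[f/h](π[h](R)) → 3
  ρ[b/f](ρ[f/h](π[h](R))) → 3
  σ[b<=8](ρ[b/f](ρ[f/h](π[h](R)))) → 3

== RESULT ==
b
6
8
8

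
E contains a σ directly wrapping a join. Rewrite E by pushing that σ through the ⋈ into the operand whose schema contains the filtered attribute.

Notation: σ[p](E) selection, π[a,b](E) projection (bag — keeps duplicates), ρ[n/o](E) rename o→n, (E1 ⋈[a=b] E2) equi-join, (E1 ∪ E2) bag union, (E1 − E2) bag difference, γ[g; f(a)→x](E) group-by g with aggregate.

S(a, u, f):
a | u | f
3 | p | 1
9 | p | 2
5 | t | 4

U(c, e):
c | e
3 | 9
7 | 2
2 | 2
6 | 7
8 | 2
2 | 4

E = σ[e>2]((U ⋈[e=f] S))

σ filters on e, owned by the left side.
E' = (σ[e>2](U) ⋈[e=f] S)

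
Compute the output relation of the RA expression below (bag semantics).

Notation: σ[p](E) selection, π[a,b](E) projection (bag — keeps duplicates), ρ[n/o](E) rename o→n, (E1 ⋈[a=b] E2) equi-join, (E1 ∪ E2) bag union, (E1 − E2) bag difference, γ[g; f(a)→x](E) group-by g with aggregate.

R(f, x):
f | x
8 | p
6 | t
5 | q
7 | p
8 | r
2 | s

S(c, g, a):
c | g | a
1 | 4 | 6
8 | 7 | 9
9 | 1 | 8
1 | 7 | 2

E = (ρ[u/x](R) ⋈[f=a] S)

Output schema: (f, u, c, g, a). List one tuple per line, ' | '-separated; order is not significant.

Row counts bottom-up:
  R → 6
  ρ[u/x](R) → 6
  S → 4
  (ρ[u/x](R) ⋈[f=a] S) → 4

== RESULT ==
f | u | c | g | a
2 | s | 1 | 7 | 2
6 | t | 1 | 4 | 6
8 | p | 9 | 1 | 8
8 | r | 9 | 1 | 8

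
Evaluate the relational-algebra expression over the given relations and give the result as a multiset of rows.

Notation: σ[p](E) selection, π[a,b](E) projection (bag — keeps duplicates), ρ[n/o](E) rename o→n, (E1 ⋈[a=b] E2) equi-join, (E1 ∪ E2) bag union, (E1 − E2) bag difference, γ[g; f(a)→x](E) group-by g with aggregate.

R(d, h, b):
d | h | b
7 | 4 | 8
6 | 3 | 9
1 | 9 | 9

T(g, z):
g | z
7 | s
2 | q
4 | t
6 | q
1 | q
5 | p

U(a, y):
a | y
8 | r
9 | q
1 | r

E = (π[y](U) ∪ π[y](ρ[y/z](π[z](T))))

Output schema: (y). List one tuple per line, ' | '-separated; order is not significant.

Stepwise |·|:
  U → 3
  π[y](U) → 3
  T → 6
  π[z](T) → 6
  ρ[y/z](π[z](T)) → 6
  π[y](ρ[y/z](π[z](T))) → 6
  (π[y](U) ∪ π[y](ρ[y/z](π[z](T)))) → 9

== RESULT ==
y
p
q
q
q
q
r
r
s
t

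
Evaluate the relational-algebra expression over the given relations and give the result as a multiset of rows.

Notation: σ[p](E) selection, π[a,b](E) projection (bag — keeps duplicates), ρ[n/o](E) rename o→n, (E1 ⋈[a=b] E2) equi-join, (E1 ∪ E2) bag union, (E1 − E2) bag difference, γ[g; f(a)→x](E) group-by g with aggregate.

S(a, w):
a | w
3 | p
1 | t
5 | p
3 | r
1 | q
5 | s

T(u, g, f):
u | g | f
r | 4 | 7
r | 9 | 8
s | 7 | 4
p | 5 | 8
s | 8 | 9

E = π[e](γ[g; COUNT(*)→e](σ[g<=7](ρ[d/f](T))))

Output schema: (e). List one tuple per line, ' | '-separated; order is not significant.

Per-node cardinality:
  T → 5
  ρ[d/f](T) → 5
  σ[g<=7](ρ[d/f](T)) → 3
  γ[g; COUNT(*)→e](σ[g<=7](ρ[d/f](T))) → 3
  π[e](γ[g; COUNT(*)→e](σ[g<=7](ρ[d/f](T)))) → 3

== RESULT ==
e
1
1
1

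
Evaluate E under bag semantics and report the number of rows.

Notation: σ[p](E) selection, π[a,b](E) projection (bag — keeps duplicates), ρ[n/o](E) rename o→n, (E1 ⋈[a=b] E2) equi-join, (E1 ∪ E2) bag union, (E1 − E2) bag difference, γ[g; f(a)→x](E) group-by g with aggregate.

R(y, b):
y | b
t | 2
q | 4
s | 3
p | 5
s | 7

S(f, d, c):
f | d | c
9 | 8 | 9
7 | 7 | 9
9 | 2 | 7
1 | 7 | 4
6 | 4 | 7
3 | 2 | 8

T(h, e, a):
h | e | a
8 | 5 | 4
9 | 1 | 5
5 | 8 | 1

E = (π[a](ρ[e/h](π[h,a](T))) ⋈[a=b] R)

Per-node cardinality:
  T → 3
  π[h,a](T) → 3
  ρ[e/h](π[h,a](T)) → 3
  π[a](ρ[e/h](π[h,a](T))) → 3
  R → 5
  (π[a](ρ[e/h](π[h,a](T))) ⋈[a=b] R) → 2

|E| = 2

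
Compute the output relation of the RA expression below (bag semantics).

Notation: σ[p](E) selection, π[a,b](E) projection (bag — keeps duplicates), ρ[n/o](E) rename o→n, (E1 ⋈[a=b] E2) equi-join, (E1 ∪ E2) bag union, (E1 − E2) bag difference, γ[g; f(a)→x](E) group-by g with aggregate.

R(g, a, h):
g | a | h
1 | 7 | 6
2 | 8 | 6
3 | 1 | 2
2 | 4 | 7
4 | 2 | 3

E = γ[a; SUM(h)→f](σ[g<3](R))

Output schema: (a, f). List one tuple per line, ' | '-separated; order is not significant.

Stepwise |·|:
  R → 5
  σ[g<3](R) → 3
  γ[a; SUM(h)→f](σ[g<3](R)) → 3

== RESULT ==
a | f
4 | 7
7 | 6
8 | 6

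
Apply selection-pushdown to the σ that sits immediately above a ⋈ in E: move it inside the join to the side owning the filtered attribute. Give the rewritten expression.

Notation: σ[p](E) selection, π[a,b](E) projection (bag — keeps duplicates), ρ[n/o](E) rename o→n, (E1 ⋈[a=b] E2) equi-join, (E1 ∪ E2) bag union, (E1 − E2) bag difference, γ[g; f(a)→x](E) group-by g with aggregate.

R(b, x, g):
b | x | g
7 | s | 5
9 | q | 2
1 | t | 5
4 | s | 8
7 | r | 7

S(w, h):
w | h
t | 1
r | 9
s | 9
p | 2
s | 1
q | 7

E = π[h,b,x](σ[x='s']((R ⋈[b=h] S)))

σ filters on x, owned by the left side.
E' = π[h,b,x]((σ[x='s'](R) ⋈[b=h] S))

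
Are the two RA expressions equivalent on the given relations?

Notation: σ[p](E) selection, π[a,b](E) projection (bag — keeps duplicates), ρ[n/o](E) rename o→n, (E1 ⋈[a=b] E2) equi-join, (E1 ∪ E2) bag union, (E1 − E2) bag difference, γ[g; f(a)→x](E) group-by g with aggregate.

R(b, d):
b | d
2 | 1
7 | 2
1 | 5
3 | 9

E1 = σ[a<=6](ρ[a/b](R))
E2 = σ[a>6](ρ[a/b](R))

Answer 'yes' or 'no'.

E1 per-node cardinality:
  R → 4
  ρ[a/b](R) → 4
  σ[a<=6](ρ[a/b](R)) → 3
E2 per-node cardinality:
  R → 4
  ρ[a/b](R) → 4
  σ[a>6](ρ[a/b](R)) → 1

E1 result:
a | d
1 | 5
2 | 1
3 | 9
E2 result:
a | d
7 | 2
Witness: (3, 9) appears 1× in E1 but 0× in E2.

no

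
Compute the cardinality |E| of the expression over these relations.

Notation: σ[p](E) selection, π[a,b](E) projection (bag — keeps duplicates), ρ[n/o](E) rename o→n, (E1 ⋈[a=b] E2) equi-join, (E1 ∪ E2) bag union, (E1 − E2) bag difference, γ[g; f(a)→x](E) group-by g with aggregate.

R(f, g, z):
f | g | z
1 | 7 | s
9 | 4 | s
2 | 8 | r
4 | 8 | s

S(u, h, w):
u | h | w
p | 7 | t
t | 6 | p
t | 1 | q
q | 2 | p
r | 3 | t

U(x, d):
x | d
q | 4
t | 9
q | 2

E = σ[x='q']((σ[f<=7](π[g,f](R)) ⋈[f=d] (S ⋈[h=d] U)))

Per-node cardinality:
  R → 4
  π[g,f](R) → 4
  σ[f<=7](π[g,f](R)) → 3
  S → 5
  U → 3
  (S ⋈[h=d] U) → 1
  (σ[f<=7](π[g,f](R)) ⋈[f=d] (S ⋈[h=d] U)) → 1
  σ[x='q']((σ[f<=7](π[g,f](R)) ⋈[f=d] (S ⋈[h=d] U))) → 1

|E| = 1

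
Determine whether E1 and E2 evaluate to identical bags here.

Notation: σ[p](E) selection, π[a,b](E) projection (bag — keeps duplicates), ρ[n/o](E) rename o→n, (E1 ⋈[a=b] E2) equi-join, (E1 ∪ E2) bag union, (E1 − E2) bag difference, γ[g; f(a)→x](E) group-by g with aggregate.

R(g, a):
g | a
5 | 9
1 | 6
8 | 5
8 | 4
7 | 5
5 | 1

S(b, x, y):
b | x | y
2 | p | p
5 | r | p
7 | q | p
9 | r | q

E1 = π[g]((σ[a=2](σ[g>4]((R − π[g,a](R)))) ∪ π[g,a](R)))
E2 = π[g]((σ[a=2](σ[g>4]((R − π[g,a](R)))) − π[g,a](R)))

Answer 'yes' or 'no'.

E1 stepwise |·|:
  R → 6
  R → 6
  π[g,a](R) → 6
  (R − π[g,a](R)) → 0
  σ[g>4]((R − π[g,a](R))) → 0
  σ[a=2](σ[g>4]((R − π[g,a](R)))) → 0
  R → 6
  π[g,a](R) → 6
  (σ[a=2](σ[g>4]((R − π[g,a](R)))) ∪ π[g,a](R)) → 6
  π[g]((σ[a=2](σ[g>4]((R − π[g,a](R)))) ∪ π[g,a](R))) → 6
E2 stepwise |·|:
  R → 6
  R → 6
  π[g,a](R) → 6
  (R − π[g,a](R)) → 0
  σ[g>4]((R − π[g,a](R))) → 0
  σ[a=2](σ[g>4]((R − π[g,a](R)))) → 0
  R → 6
  π[g,a](R) → 6
  (σ[a=2](σ[g>4]((R − π[g,a](R)))) − π[g,a](R)) → 0
  π[g]((σ[a=2](σ[g>4]((R − π[g,a](R)))) − π[g,a](R))) → 0

E1 result:
g
1
5
5
7
8
8
E2 result:
g
(0 rows)
Witness: (1,) appears 1× in E1 but 0× in E2.

no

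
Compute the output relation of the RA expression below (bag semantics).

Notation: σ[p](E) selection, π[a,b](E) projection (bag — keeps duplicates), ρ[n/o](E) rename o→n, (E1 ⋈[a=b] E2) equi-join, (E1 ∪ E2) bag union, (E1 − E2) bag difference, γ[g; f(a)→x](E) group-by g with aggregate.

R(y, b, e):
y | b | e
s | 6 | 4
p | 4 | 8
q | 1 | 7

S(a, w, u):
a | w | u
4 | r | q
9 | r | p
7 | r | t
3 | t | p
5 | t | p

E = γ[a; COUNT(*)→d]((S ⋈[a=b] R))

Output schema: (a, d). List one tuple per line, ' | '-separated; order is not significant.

Subexpression sizes:
  S → 5
  R → 3
  (S ⋈[a=b] R) → 1
  γ[a; COUNT(*)→d]((S ⋈[a=b] R)) → 1

== RESULT ==
a | d
4 | 1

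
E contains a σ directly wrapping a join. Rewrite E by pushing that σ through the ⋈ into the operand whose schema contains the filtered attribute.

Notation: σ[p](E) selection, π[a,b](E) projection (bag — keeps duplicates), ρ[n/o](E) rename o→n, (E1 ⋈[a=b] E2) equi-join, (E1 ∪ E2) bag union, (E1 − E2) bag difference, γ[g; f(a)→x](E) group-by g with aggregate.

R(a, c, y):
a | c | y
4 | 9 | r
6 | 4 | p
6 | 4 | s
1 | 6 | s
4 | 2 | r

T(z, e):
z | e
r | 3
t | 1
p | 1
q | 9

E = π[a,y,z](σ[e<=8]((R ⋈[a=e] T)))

σ filters on e, owned by the right side.
E' = π[a,y,z]((R ⋈[a=e] σ[e<=8](T)))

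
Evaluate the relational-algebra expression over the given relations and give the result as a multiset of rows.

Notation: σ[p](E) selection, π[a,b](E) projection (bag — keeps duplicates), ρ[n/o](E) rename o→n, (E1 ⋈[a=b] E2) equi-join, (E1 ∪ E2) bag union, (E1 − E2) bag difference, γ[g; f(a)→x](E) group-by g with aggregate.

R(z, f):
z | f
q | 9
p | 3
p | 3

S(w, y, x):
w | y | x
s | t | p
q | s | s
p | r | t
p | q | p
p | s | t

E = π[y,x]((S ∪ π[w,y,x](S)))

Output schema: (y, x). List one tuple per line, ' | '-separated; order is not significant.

Row counts bottom-up:
  S → 5
  S → 5
  π[w,y,x](S) → 5
  (S ∪ π[w,y,x](S)) → 10
  π[y,x]((S ∪ π[w,y,x](S))) → 10

== RESULT ==
y | x
q | p
q | p
r | t
r | t
s | s
s | s
s | t
s | t
t | p
t | p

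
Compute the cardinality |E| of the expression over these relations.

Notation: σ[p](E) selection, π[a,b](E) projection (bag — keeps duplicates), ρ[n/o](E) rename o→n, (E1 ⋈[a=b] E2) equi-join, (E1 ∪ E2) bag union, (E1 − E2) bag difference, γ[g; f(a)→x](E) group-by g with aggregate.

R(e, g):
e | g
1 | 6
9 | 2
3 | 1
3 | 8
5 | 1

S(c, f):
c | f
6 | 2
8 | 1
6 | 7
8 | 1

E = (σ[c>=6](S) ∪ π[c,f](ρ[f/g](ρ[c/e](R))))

Per-node cardinality:
  S → 4
  σ[c>=6](S) → 4
  R → 5
  ρ[c/e](R) → 5
  ρ[f/g](ρ[c/e](R)) → 5
  π[c,f](ρ[f/g](ρ[c/e](R))) → 5
  (σ[c>=6](S) ∪ π[c,f](ρ[f/g](ρ[c/e](R)))) → 9

|E| = 9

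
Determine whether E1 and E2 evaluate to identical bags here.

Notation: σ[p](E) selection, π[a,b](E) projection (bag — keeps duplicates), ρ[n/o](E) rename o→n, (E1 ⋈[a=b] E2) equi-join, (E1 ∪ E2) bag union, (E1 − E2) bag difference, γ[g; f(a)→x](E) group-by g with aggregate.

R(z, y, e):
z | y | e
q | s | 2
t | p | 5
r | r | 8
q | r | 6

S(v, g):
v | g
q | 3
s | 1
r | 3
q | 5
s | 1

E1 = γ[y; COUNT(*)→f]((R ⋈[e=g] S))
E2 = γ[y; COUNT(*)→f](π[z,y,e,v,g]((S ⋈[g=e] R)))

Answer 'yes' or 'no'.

E1 row counts bottom-up:
  R → 4
  S → 5
  (R ⋈[e=g] S) → 1
  γ[y; COUNT(*)→f]((R ⋈[e=g] S)) → 1
E2 row counts bottom-up:
  S → 5
  R → 4
  (S ⋈[g=e] R) → 1
  π[z,y,e,v,g]((S ⋈[g=e] R)) → 1
  γ[y; COUNT(*)→f](π[z,y,e,v,g]((S ⋈[g=e] R))) → 1

E1 and E2 produce the same multiset:
y | f
p | 1

yes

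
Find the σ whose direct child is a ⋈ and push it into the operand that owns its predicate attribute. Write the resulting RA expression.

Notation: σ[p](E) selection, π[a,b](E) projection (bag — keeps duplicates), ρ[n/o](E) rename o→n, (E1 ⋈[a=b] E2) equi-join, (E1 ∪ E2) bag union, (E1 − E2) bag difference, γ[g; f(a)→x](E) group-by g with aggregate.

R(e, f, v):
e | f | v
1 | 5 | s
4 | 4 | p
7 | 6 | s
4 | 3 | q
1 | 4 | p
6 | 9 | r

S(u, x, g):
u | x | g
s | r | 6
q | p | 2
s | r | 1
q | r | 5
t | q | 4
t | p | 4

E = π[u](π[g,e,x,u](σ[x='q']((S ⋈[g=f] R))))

σ filters on x, owned by the left side.
E' = π[u](π[g,e,x,u]((σ[x='q'](S) ⋈[g=f] R)))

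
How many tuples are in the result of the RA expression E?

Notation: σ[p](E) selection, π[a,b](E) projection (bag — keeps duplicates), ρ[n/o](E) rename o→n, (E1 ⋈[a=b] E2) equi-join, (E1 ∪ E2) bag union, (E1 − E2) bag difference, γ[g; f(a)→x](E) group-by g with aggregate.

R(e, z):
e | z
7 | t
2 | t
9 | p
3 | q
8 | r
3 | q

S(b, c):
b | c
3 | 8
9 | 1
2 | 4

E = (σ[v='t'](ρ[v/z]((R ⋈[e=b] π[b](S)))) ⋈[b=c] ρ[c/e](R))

Stepwise |·|:
  R → 6
  S → 3
  π[b](S) → 3
  (R ⋈[e=b] π[b](S)) → 4
  ρ[v/z]((R ⋈[e=b] π[b](S))) → 4
  σ[v='t'](ρ[v/z]((R ⋈[e=b] π[b](S)))) → 1
  R → 6
  ρ[c/e](R) → 6
  (σ[v='t'](ρ[v/z]((R ⋈[e=b] π[b](S)))) ⋈[b=c] ρ[c/e](R)) → 1

|E| = 1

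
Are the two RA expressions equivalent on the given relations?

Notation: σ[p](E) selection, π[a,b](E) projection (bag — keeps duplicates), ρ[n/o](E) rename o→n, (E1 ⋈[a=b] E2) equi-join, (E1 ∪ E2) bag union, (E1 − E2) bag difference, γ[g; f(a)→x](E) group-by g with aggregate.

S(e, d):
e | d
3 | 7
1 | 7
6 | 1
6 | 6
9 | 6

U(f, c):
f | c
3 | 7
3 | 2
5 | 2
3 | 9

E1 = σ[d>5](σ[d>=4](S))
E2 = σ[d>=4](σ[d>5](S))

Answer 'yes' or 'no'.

E1 row counts bottom-up:
  S → 5
  σ[d>=4](S) → 4
  σ[d>5](σ[d>=4](S)) → 4
E2 row counts bottom-up:
  S → 5
  σ[d>5](S) → 4
  σ[d>=4](σ[d>5](S)) → 4

E1 and E2 produce the same multiset:
e | d
1 | 7
3 | 7
6 | 6
9 | 6

yes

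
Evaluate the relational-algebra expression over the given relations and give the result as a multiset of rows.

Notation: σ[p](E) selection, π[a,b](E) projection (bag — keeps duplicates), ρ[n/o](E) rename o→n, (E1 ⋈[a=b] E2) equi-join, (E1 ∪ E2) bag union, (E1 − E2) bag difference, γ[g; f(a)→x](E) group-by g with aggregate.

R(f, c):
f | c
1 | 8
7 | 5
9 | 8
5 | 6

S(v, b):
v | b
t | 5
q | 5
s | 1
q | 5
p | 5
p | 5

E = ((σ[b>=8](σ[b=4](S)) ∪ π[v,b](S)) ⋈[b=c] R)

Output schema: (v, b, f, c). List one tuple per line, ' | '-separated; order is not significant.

Per-node cardinality:
  S → 6
  σ[b=4](S) → 0
  σ[b>=8](σ[b=4](S)) → 0
  S → 6
  π[v,b](S) → 6
  (σ[b>=8](σ[b=4](S)) ∪ π[v,b](S)) → 6
  R → 4
  ((σ[b>=8](σ[b=4](S)) ∪ π[v,b](S)) ⋈[b=c] R) → 5

== RESULT ==
v | b | f | c
p | 5 | 7 | 5
p | 5 | 7 | 5
q | 5 | 7 | 5
q | 5 | 7 | 5
t | 5 | 7 | 5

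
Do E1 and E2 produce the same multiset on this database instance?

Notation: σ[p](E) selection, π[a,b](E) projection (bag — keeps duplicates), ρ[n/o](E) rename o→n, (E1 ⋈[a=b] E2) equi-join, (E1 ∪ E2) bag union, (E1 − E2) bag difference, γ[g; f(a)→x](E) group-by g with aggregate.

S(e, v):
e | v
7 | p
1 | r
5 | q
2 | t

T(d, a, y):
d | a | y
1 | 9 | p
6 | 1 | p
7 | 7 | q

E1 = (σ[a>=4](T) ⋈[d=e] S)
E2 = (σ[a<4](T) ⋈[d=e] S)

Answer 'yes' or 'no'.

E1 row counts bottom-up:
  T → 3
  σ[a>=4](T) → 2
  S → 4
  (σ[a>=4](T) ⋈[d=e] S) → 2
E2 row counts bottom-up:
  T → 3
  σ[a<4](T) → 1
  S → 4
  (σ[a<4](T) ⋈[d=e] S) → 0

E1 result:
d | a | y | e | v
1 | 9 | p | 1 | r
7 | 7 | q | 7 | p
E2 result:
d | a | y | e | v
(0 rows)
Witness: (1, 9, 'p', 1, 'r') appears 1× in E1 but 0× in E2.

no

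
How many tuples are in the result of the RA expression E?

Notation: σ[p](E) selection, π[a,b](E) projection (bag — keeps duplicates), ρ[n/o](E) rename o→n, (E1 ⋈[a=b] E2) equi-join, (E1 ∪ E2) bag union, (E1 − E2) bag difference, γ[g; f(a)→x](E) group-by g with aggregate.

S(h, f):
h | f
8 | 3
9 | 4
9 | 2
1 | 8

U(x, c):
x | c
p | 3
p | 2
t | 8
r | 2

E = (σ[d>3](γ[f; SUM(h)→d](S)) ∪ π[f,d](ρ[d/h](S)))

Subexpression sizes:
  S → 4
  γ[f; SUM(h)→d](S) → 4
  σ[d>3](γ[f; SUM(h)→d](S)) → 3
  S → 4
  ρ[d/h](S) → 4
  π[f,d](ρ[d/h](S)) → 4
  (σ[d>3](γ[f; SUM(h)→d](S)) ∪ π[f,d](ρ[d/h](S))) → 7

|E| = 7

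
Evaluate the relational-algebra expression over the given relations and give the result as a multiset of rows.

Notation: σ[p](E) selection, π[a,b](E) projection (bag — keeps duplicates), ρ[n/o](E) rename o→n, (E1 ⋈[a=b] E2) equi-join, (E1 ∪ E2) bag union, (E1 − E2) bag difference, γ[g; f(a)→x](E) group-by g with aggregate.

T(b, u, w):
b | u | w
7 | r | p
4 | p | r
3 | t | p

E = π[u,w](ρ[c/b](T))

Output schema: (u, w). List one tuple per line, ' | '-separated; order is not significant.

Per-node cardinality:
  T → 3
  ρ[c/b](T) → 3
  π[u,w](ρ[c/b](T)) → 3

== RESULT ==
u | w
p | r
r | p
t | p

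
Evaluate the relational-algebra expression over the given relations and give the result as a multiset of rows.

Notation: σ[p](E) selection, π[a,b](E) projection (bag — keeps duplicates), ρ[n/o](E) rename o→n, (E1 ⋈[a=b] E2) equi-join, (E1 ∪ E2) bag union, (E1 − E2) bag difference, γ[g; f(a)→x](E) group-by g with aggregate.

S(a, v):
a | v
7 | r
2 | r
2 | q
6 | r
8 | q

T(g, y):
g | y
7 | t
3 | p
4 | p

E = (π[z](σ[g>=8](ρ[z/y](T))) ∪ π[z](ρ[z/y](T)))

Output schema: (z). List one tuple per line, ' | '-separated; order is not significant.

Stepwise |·|:
  T → 3
  ρ[z/y](T) → 3
  σ[g>=8](ρ[z/y](T)) → 0
  π[z](σ[g>=8](ρ[z/y](T))) → 0
  T → 3
  ρ[z/y](T) → 3
  π[z](ρ[z/y](T)) → 3
  (π[z](σ[g>=8](ρ[z/y](T))) ∪ π[z](ρ[z/y](T))) → 3

== RESULT ==
z
p
p
t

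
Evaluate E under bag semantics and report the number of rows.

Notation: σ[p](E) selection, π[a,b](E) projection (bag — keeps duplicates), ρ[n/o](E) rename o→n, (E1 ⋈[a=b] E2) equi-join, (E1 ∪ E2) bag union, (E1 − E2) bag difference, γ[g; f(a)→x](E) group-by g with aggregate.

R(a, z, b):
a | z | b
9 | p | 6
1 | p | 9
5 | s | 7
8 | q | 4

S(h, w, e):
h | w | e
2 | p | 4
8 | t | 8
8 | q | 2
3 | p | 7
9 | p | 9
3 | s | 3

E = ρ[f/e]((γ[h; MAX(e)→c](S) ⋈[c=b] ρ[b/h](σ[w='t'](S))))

Per-node cardinality:
  S → 6
  γ[h; MAX(e)→c](S) → 4
  S → 6
  σ[w='t'](S) → 1
  ρ[b/h](σ[w='t'](S)) → 1
  (γ[h; MAX(e)→c](S) ⋈[c=b] ρ[b/h](σ[w='t'](S))) → 1
  ρ[f/e]((γ[h; MAX(e)→c](S) ⋈[c=b] ρ[b/h](σ[w='t'](S)))) → 1

|E| = 1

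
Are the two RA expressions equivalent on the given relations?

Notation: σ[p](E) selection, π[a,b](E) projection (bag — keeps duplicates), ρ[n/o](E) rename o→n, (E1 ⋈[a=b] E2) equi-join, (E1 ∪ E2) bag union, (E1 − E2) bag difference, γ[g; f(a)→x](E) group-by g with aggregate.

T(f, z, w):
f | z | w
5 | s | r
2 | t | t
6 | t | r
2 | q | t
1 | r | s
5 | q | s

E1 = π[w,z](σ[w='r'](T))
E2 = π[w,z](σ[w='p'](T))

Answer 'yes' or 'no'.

E1 row counts bottom-up:
  T → 6
  σ[w='r'](T) → 2
  π[w,z](σ[w='r'](T)) → 2
E2 row counts bottom-up:
  T → 6
  σ[w='p'](T) → 0
  π[w,z](σ[w='p'](T)) → 0

E1 result:
w | z
r | s
r | t
E2 result:
w | z
(0 rows)
Witness: ('r', 't') appears 1× in E1 but 0× in E2.

no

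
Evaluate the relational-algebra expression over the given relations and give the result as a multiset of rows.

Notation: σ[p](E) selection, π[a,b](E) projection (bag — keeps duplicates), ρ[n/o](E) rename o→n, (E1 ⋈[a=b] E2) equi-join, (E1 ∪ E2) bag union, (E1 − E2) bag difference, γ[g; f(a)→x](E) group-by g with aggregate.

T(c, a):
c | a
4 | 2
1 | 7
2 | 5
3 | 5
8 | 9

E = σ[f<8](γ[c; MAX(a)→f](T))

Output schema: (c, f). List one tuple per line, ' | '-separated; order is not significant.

Per-node cardinality:
  T → 5
  γ[c; MAX(a)→f](T) → 5
  σ[f<8](γ[c; MAX(a)→f](T)) → 4

== RESULT ==
c | f
1 | 7
2 | 5
3 | 5
4 | 2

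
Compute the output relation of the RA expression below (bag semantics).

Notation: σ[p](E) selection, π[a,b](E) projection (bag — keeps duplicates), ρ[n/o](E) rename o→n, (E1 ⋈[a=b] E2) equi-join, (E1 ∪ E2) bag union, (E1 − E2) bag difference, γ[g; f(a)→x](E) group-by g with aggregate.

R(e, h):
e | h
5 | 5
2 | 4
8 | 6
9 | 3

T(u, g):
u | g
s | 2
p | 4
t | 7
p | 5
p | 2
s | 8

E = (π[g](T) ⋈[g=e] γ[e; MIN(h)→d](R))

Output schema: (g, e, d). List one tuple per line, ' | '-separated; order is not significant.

Per-node cardinality:
  T → 6
  π[g](T) → 6
  R → 4
  γ[e; MIN(h)→d](R) → 4
  (π[g](T) ⋈[g=e] γ[e; MIN(h)→d](R)) → 4

== RESULT ==
g | e | d
2 | 2 | 4
2 | 2 | 4
5 | 5 | 5
8 | 8 | 6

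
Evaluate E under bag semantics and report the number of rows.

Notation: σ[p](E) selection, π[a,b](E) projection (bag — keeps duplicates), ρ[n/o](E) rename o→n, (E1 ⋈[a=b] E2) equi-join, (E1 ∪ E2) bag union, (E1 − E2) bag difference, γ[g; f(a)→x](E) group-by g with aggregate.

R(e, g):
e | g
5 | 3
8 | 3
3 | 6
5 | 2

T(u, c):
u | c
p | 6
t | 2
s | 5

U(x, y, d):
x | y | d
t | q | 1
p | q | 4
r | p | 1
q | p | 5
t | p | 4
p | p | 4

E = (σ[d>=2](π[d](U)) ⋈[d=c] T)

Stepwise |·|:
  U → 6
  π[d](U) → 6
  σ[d>=2](π[d](U)) → 4
  T → 3
  (σ[d>=2](π[d](U)) ⋈[d=c] T) → 1

|E| = 1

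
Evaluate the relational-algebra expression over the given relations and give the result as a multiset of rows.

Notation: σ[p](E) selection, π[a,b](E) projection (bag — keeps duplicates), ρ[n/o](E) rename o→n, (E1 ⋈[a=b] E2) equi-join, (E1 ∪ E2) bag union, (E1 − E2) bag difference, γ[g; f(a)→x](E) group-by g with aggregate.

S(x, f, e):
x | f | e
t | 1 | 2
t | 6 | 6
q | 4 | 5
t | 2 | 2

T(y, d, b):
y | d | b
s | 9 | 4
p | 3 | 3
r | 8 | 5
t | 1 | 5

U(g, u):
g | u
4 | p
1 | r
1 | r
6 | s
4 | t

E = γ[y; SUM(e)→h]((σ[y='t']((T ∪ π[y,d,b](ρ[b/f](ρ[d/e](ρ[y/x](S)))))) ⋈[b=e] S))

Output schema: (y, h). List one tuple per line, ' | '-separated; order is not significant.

Per-node cardinality:
  T → 4
  S → 4
  ρ[y/x](S) → 4
  ρ[d/e](ρ[y/x](S)) → 4
  ρ[b/f](ρ[d/e](ρ[y/x](S))) → 4
  π[y,d,b](ρ[b/f](ρ[d/e](ρ[y/x](S)))) → 4
  (T ∪ π[y,d,b](ρ[b/f](ρ[d/e](ρ[y/x](S))))) → 8
  σ[y='t']((T ∪ π[y,d,b](ρ[b/f](ρ[d/e](ρ[y/x](S)))))) → 4
  S → 4
  (σ[y='t']((T ∪ π[y,d,b](ρ[b/f](ρ[d/e](ρ[y/x](S)))))) ⋈[b=e] S) → 4
  γ[y; SUM(e)→h]((σ[y='t']((T ∪ π[y,d,b](ρ[b/f](ρ[d/e](ρ[y/x](S)))))) ⋈[b=e] S)) → 1

== RESULT ==
y | h
t | 15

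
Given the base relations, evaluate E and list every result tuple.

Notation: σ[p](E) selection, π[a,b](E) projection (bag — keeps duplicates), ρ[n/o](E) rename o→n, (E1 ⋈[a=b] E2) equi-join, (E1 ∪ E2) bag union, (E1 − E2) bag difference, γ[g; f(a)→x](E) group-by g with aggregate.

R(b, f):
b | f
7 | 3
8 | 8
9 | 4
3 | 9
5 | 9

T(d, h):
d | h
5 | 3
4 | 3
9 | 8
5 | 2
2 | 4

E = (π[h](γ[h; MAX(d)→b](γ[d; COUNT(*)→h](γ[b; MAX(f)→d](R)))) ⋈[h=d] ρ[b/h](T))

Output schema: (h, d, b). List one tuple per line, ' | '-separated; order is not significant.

Row counts bottom-up:
  R → 5
  γ[b; MAX(f)→d](R) → 5
  γ[d; COUNT(*)→h](γ[b; MAX(f)→d](R)) → 4
  γ[h; MAX(d)→b](γ[d; COUNT(*)→h](γ[b; MAX(f)→d](R))) → 2
  π[h](γ[h; MAX(d)→b](γ[d; COUNT(*)→h](γ[b; MAX(f)→d](R)))) → 2
  T → 5
  ρ[b/h](T) → 5
  (π[h](γ[h; MAX(d)→b](γ[d; COUNT(*)→h](γ[b; MAX(f)→d](R)))) ⋈[h=d] ρ[b/h](T)) → 1

== RESULT ==
h | d | b
2 | 2 | 4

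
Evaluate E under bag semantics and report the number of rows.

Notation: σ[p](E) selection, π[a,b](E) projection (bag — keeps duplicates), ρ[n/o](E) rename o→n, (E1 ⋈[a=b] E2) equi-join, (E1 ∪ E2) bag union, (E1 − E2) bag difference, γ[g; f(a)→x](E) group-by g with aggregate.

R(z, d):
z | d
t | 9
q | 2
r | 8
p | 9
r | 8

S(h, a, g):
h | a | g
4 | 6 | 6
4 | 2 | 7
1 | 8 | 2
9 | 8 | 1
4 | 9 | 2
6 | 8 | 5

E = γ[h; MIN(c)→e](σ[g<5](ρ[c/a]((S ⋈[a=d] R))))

Stepwise |·|:
  S → 6
  R → 5
  (S ⋈[a=d] R) → 9
  ρ[c/a]((S ⋈[a=d] R)) → 9
  σ[g<5](ρ[c/a]((S ⋈[a=d] R))) → 6
  γ[h; MIN(c)→e](σ[g<5](ρ[c/a]((S ⋈[a=d] R)))) → 3

|E| = 3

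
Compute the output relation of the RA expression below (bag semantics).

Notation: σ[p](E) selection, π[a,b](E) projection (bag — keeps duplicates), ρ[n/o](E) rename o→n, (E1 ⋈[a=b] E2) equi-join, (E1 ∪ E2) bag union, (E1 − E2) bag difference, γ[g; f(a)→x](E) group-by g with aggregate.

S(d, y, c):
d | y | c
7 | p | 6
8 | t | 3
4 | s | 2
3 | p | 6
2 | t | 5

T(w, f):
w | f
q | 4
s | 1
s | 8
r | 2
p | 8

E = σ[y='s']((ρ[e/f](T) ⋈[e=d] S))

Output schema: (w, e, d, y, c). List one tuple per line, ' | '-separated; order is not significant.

Subexpression sizes:
  T → 5
  ρ[e/f](T) → 5
  S → 5
  (ρ[e/f](T) ⋈[e=d] S) → 4
  σ[y='s']((ρ[e/f](T) ⋈[e=d] S)) → 1

== RESULT ==
w | e | d | y | c
q | 4 | 4 | s | 2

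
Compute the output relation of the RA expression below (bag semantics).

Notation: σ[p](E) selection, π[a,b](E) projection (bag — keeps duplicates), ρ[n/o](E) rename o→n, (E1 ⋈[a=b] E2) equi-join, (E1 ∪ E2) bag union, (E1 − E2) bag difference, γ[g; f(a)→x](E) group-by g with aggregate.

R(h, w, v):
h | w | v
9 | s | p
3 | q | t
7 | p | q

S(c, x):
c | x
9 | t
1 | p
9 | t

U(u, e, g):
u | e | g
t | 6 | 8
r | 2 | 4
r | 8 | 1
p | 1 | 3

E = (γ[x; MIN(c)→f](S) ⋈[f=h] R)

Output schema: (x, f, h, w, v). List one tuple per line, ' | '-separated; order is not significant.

Stepwise |·|:
  S → 3
  γ[x; MIN(c)→f](S) → 2
  R → 3
  (γ[x; MIN(c)→f](S) ⋈[f=h] R) → 1

== RESULT ==
x | f | h | w | v
t | 9 | 9 | s | p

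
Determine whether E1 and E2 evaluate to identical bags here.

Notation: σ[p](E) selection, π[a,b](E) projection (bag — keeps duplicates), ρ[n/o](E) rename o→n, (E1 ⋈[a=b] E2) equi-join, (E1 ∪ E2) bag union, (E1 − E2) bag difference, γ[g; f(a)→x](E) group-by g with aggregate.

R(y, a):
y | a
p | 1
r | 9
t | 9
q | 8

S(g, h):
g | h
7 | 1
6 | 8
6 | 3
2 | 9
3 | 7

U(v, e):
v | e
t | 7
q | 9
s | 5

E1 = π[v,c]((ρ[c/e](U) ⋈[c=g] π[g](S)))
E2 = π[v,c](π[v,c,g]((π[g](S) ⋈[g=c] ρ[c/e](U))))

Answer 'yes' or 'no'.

E1 per-node cardinality:
  U → 3
  ρ[c/e](U) → 3
  S → 5
  π[g](S) → 5
  (ρ[c/e](U) ⋈[c=g] π[g](S)) → 1
  π[v,c]((ρ[c/e](U) ⋈[c=g] π[g](S))) → 1
E2 per-node cardinality:
  S → 5
  π[g](S) → 5
  U → 3
  ρ[c/e](U) → 3
  (π[g](S) ⋈[g=c] ρ[c/e](U)) → 1
  π[v,c,g]((π[g](S) ⋈[g=c] ρ[c/e](U))) → 1
  π[v,c](π[v,c,g]((π[g](S) ⋈[g=c] ρ[c/e](U)))) → 1

E1 and E2 produce the same multiset:
v | c
t | 7

yes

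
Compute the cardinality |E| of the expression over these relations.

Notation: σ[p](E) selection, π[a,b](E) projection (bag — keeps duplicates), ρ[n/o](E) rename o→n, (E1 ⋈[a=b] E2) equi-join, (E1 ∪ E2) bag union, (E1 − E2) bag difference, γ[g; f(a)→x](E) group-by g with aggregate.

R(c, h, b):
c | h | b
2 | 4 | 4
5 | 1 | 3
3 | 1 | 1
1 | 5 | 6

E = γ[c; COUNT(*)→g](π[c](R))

Per-node cardinality:
  R → 4
  π[c](R) → 4
  γ[c; COUNT(*)→g](π[c](R)) → 4

|E| = 4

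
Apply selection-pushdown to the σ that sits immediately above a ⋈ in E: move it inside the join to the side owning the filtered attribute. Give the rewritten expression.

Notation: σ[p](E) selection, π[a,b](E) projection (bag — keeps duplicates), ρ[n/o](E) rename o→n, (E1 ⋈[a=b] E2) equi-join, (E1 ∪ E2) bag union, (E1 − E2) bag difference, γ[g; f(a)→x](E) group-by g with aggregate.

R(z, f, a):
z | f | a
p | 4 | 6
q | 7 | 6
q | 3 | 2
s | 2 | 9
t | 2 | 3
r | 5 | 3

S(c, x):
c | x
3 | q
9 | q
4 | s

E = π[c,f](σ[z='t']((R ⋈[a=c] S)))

σ filters on z, owned by the left side.
E' = π[c,f]((σ[z='t'](R) ⋈[a=c] S))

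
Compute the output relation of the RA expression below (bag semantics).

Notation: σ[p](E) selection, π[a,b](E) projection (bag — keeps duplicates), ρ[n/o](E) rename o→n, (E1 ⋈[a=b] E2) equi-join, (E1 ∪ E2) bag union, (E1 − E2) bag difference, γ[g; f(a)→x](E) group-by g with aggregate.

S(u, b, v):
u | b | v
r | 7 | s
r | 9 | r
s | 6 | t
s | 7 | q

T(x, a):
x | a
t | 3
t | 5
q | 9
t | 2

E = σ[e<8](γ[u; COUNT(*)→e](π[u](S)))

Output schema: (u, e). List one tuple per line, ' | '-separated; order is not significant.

Row counts bottom-up:
  S → 4
  π[u](S) → 4
  γ[u; COUNT(*)→e](π[u](S)) → 2
  σ[e<8](γ[u; COUNT(*)→e](π[u](S))) → 2

== RESULT ==
u | e
r | 2
s | 2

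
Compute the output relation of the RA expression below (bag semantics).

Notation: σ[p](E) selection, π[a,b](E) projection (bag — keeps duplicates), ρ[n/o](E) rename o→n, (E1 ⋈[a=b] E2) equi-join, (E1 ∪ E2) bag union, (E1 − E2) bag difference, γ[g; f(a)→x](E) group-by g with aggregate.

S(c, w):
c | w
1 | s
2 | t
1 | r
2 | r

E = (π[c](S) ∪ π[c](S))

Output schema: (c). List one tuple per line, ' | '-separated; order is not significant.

Row counts bottom-up:
  S → 4
  π[c](S) → 4
  S → 4
  π[c](S) → 4
  (π[c](S) ∪ π[c](S)) → 8

== RESULT ==
c
1
1
1
1
2
2
2
2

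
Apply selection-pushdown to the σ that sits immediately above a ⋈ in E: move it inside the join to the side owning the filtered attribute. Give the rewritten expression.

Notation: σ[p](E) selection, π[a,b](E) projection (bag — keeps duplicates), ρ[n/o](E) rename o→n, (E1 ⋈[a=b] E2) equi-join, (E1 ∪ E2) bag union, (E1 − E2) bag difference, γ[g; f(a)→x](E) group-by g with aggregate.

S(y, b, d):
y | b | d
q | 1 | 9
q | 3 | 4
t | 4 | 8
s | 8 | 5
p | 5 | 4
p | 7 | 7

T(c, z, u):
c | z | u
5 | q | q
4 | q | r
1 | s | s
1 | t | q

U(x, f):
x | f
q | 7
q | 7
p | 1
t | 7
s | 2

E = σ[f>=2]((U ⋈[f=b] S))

σ filters on f, owned by the left side.
E' = (σ[f>=2](U) ⋈[f=b] S)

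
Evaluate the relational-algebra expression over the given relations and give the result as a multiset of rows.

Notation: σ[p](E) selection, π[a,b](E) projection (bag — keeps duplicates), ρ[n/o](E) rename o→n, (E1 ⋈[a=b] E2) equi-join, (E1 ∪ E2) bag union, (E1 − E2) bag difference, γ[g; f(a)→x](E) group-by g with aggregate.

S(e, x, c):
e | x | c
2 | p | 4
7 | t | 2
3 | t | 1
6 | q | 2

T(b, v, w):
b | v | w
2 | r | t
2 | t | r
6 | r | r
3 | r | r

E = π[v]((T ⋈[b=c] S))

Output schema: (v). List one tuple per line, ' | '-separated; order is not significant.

Per-node cardinality:
  T → 4
  S → 4
  (T ⋈[b=c] S) → 4
  π[v]((T ⋈[b=c] S)) → 4

== RESULT ==
v
r
r
t
t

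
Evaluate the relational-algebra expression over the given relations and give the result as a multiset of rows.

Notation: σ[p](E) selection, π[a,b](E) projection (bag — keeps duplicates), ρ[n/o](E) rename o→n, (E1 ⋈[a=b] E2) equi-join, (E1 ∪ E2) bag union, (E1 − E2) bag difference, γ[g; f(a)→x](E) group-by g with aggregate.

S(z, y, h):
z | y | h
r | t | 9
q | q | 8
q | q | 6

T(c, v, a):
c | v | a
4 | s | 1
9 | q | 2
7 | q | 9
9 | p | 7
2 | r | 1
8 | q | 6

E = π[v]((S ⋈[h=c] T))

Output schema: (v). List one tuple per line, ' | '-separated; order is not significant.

Subexpression sizes:
  S → 3
  T → 6
  (S ⋈[h=c] T) → 3
  π[v]((S ⋈[h=c] T)) → 3

== RESULT ==
v
p
q
q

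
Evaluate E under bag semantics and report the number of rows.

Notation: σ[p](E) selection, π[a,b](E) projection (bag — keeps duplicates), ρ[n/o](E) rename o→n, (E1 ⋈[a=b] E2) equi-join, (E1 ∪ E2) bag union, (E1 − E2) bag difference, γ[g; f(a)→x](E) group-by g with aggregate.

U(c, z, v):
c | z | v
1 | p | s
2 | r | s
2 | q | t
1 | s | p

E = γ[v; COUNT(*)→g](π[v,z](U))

Per-node cardinality:
  U → 4
  π[v,z](U) → 4
  γ[v; COUNT(*)→g](π[v,z](U)) → 3

|E| = 3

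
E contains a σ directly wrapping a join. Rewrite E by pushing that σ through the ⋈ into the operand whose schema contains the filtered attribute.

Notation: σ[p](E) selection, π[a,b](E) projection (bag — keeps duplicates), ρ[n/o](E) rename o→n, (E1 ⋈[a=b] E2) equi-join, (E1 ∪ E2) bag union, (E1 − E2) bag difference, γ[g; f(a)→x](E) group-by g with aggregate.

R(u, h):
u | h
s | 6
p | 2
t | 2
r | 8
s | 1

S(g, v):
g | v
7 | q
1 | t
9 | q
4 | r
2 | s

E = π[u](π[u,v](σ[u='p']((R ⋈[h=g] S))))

σ filters on u, owned by the left side.
E' = π[u](π[u,v]((σ[u='p'](R) ⋈[h=g] S)))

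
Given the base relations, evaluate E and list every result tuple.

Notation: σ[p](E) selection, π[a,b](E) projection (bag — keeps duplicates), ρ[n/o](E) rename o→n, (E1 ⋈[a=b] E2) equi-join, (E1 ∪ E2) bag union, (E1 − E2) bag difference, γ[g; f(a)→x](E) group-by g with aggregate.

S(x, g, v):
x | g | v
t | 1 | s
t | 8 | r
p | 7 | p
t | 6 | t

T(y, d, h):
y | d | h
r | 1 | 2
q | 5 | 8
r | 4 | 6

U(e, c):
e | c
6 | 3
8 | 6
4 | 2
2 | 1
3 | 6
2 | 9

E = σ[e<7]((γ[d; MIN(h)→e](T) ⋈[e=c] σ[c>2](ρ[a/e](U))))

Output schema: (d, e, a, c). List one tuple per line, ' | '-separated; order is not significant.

Row counts bottom-up:
  T → 3
  γ[d; MIN(h)→e](T) → 3
  U → 6
  ρ[a/e](U) → 6
  σ[c>2](ρ[a/e](U)) → 4
  (γ[d; MIN(h)→e](T) ⋈[e=c] σ[c>2](ρ[a/e](U))) → 2
  σ[e<7]((γ[d; MIN(h)→e](T) ⋈[e=c] σ[c>2](ρ[a/e](U)))) → 2

== RESULT ==
d | e | a | c
4 | 6 | 3 | 6
4 | 6 | 8 | 6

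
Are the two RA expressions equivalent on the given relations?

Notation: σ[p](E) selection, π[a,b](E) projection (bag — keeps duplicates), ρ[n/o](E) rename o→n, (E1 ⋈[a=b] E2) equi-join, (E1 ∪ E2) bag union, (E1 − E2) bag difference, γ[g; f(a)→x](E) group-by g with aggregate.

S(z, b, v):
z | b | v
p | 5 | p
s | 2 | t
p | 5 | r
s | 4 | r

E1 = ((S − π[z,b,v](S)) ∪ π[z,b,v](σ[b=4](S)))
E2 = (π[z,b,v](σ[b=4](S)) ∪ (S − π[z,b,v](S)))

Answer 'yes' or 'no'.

E1 subexpression sizes:
  S → 4
  S → 4
  π[z,b,v](S) → 4
  (S − π[z,b,v](S)) → 0
  S → 4
  σ[b=4](S) → 1
  π[z,b,v](σ[b=4](S)) → 1
  ((S − π[z,b,v](S)) ∪ π[z,b,v](σ[b=4](S))) → 1
E2 subexpression sizes:
  S → 4
  σ[b=4](S) → 1
  π[z,b,v](σ[b=4](S)) → 1
  S → 4
  S → 4
  π[z,b,v](S) → 4
  (S − π[z,b,v](S)) → 0
  (π[z,b,v](σ[b=4](S)) ∪ (S − π[z,b,v](S))) → 1

E1 and E2 produce the same multiset:
z | b | v
s | 4 | r

yes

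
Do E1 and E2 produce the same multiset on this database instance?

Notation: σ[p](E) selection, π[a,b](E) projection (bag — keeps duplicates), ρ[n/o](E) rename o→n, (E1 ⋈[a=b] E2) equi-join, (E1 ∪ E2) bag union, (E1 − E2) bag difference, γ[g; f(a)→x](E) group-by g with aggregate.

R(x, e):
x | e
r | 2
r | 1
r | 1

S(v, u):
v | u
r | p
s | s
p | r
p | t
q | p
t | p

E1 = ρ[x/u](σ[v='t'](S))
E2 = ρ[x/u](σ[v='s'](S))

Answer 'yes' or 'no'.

E1 row counts bottom-up:
  S → 6
  σ[v='t'](S) → 1
  ρ[x/u](σ[v='t'](S)) → 1
E2 row counts bottom-up:
  S → 6
  σ[v='s'](S) → 1
  ρ[x/u](σ[v='s'](S)) → 1

E1 result:
v | x
t | p
E2 result:
v | x
s | s
Witness: ('s', 's') appears 0× in E1 but 1× in E2.

no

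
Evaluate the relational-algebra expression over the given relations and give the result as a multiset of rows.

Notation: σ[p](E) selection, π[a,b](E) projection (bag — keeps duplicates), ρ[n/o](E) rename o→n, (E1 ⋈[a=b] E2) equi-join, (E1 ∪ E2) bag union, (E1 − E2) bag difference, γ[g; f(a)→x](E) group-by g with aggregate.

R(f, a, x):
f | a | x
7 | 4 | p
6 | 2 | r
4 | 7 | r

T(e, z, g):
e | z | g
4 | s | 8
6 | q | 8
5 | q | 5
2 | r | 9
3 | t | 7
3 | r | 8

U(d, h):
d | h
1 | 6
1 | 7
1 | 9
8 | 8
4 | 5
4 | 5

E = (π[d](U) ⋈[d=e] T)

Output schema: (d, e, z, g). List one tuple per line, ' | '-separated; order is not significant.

Stepwise |·|:
  U → 6
  π[d](U) → 6
  T → 6
  (π[d](U) ⋈[d=e] T) → 2

== RESULT ==
d | e | z | g
4 | 4 | s | 8
4 | 4 | s | 8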